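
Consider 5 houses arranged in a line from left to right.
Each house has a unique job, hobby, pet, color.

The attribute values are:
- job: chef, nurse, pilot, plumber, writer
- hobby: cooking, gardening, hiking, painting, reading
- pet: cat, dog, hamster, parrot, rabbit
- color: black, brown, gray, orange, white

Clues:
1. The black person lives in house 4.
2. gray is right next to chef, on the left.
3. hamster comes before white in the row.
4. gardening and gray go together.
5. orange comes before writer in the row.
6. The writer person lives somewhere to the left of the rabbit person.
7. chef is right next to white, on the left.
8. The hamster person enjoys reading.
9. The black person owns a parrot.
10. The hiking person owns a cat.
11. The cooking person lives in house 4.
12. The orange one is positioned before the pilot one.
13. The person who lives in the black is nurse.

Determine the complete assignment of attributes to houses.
Solution:

House | Job | Hobby | Pet | Color
---------------------------------
  1   | plumber | gardening | dog | gray
  2   | chef | reading | hamster | orange
  3   | writer | hiking | cat | white
  4   | nurse | cooking | parrot | black
  5   | pilot | painting | rabbit | brown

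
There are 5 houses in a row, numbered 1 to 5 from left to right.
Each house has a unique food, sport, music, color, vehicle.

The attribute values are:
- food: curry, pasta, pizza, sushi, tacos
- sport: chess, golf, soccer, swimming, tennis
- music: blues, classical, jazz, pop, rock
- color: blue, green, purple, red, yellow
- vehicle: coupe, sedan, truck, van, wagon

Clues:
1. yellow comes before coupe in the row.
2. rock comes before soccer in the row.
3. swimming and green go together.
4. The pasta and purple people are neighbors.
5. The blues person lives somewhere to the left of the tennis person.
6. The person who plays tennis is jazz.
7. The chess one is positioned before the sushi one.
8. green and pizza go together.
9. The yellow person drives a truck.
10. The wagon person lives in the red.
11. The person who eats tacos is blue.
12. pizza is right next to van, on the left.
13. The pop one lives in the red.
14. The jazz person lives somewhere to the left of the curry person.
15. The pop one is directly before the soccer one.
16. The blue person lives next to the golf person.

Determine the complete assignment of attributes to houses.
Solution:

House | Food | Sport | Music | Color | Vehicle
----------------------------------------------
  1   | pizza | swimming | blues | green | sedan
  2   | tacos | tennis | jazz | blue | van
  3   | curry | golf | rock | yellow | truck
  4   | pasta | chess | pop | red | wagon
  5   | sushi | soccer | classical | purple | coupe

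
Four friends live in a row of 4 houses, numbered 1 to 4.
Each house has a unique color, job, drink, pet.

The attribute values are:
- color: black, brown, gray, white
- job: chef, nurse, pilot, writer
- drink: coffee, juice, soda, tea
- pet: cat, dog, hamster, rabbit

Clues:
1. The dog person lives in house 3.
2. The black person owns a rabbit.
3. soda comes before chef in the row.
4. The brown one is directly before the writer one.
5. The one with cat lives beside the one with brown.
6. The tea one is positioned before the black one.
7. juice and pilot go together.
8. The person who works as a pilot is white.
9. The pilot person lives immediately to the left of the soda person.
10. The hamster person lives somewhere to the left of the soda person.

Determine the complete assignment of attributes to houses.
Solution:

House | Color | Job | Drink | Pet
---------------------------------
  1   | white | pilot | juice | hamster
  2   | gray | nurse | soda | cat
  3   | brown | chef | tea | dog
  4   | black | writer | coffee | rabbit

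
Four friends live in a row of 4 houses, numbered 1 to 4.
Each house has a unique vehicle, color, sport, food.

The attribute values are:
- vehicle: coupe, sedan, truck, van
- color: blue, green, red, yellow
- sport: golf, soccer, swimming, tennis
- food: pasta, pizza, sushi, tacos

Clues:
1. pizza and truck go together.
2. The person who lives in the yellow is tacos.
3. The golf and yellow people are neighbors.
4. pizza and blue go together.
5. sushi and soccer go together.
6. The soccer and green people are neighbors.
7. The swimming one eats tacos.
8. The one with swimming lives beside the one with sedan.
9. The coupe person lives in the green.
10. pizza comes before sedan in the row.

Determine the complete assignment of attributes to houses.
Solution:

House | Vehicle | Color | Sport | Food
--------------------------------------
  1   | truck | blue | golf | pizza
  2   | van | yellow | swimming | tacos
  3   | sedan | red | soccer | sushi
  4   | coupe | green | tennis | pasta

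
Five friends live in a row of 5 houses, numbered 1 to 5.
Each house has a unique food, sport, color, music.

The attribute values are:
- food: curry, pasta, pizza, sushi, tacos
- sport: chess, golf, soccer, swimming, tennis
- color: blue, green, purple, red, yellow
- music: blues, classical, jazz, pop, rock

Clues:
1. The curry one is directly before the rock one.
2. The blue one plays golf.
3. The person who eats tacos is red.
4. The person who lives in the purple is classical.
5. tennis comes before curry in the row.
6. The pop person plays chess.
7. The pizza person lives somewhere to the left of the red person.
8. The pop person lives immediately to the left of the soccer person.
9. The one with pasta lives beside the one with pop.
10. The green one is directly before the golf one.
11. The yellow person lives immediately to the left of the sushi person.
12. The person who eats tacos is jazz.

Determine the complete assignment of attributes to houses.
Solution:

House | Food | Sport | Color | Music
------------------------------------
  1   | pasta | tennis | purple | classical
  2   | curry | chess | yellow | pop
  3   | sushi | soccer | green | rock
  4   | pizza | golf | blue | blues
  5   | tacos | swimming | red | jazz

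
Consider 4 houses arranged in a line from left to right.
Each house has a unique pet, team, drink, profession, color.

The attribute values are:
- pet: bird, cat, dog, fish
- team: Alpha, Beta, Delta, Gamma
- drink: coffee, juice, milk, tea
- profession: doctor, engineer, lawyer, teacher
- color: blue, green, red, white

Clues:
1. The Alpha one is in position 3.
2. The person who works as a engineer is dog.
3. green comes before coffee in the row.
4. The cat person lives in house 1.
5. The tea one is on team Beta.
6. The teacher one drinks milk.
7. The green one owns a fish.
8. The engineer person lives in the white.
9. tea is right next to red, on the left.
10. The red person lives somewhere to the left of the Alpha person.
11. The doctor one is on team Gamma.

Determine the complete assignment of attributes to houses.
Solution:

House | Pet | Team | Drink | Profession | Color
-----------------------------------------------
  1   | cat | Beta | tea | lawyer | blue
  2   | bird | Gamma | juice | doctor | red
  3   | fish | Alpha | milk | teacher | green
  4   | dog | Delta | coffee | engineer | white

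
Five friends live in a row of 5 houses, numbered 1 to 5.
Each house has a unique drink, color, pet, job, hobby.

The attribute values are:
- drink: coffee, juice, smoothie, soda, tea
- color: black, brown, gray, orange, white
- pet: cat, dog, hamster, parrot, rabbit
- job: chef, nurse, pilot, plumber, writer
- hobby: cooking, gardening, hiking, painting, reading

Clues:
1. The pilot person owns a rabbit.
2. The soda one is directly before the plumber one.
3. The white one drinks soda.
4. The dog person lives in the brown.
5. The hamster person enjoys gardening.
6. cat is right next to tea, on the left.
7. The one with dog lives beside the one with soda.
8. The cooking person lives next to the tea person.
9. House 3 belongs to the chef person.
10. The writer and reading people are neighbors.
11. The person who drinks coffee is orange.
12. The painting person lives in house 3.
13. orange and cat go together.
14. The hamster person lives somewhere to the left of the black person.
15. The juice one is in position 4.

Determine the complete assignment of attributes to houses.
Solution:

House | Drink | Color | Pet | Job | Hobby
-----------------------------------------
  1   | coffee | orange | cat | writer | cooking
  2   | tea | brown | dog | nurse | reading
  3   | soda | white | parrot | chef | painting
  4   | juice | gray | hamster | plumber | gardening
  5   | smoothie | black | rabbit | pilot | hiking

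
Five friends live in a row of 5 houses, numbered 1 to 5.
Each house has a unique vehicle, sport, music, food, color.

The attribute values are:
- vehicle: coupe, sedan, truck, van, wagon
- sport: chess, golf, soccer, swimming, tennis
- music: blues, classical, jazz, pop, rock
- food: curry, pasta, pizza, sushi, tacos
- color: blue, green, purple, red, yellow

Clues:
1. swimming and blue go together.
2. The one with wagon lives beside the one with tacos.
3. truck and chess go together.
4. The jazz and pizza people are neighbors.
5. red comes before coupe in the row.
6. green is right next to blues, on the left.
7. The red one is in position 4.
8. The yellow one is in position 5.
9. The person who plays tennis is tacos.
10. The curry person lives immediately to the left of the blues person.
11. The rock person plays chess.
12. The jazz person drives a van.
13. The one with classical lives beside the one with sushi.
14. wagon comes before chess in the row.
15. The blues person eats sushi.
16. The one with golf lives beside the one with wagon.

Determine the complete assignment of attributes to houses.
Solution:

House | Vehicle | Sport | Music | Food | Color
----------------------------------------------
  1   | sedan | golf | classical | curry | green
  2   | wagon | swimming | blues | sushi | blue
  3   | van | tennis | jazz | tacos | purple
  4   | truck | chess | rock | pizza | red
  5   | coupe | soccer | pop | pasta | yellow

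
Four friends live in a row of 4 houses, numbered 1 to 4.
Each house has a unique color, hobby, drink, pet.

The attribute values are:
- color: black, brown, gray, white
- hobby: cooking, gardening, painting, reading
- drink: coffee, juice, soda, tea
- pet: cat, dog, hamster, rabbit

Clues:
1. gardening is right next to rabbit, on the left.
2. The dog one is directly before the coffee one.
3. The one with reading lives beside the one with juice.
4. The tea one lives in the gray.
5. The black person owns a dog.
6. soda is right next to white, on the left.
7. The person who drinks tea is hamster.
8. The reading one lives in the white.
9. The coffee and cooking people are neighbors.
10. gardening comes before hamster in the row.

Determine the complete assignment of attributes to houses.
Solution:

House | Color | Hobby | Drink | Pet
-----------------------------------
  1   | black | gardening | soda | dog
  2   | white | reading | coffee | rabbit
  3   | brown | cooking | juice | cat
  4   | gray | painting | tea | hamster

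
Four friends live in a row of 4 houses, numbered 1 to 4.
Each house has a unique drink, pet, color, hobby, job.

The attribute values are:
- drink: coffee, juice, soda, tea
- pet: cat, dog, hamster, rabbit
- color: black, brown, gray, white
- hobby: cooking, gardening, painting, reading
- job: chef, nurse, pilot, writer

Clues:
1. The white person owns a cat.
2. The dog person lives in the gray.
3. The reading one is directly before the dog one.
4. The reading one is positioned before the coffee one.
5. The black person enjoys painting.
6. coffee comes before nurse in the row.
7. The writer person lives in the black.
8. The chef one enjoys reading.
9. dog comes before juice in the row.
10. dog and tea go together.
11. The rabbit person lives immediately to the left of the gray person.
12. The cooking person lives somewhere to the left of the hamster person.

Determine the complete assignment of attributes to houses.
Solution:

House | Drink | Pet | Color | Hobby | Job
-----------------------------------------
  1   | soda | rabbit | brown | reading | chef
  2   | tea | dog | gray | cooking | pilot
  3   | coffee | hamster | black | painting | writer
  4   | juice | cat | white | gardening | nurse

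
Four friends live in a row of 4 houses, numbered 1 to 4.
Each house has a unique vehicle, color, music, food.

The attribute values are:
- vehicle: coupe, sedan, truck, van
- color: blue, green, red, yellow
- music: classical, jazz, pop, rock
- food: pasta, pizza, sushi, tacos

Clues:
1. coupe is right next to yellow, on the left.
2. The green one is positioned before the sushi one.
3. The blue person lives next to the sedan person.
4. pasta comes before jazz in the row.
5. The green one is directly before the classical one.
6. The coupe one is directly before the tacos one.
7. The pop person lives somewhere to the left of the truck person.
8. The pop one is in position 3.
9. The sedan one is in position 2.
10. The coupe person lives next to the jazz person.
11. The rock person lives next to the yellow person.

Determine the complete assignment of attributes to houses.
Solution:

House | Vehicle | Color | Music | Food
--------------------------------------
  1   | coupe | blue | rock | pasta
  2   | sedan | yellow | jazz | tacos
  3   | van | green | pop | pizza
  4   | truck | red | classical | sushi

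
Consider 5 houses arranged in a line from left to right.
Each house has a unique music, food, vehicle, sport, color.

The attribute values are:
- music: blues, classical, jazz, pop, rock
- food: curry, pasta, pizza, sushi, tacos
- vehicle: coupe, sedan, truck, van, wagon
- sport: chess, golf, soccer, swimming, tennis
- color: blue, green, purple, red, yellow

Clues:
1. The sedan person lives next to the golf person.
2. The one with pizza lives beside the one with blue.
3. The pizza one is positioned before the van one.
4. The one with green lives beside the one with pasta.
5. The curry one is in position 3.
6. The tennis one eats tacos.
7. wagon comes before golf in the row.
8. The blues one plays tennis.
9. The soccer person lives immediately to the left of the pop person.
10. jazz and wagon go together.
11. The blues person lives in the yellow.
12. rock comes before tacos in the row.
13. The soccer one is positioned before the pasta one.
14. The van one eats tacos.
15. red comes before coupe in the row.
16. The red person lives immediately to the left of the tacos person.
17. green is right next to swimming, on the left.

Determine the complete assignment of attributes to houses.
Solution:

House | Music | Food | Vehicle | Sport | Color
----------------------------------------------
  1   | jazz | pizza | wagon | soccer | green
  2   | pop | pasta | sedan | swimming | blue
  3   | rock | curry | truck | golf | red
  4   | blues | tacos | van | tennis | yellow
  5   | classical | sushi | coupe | chess | purple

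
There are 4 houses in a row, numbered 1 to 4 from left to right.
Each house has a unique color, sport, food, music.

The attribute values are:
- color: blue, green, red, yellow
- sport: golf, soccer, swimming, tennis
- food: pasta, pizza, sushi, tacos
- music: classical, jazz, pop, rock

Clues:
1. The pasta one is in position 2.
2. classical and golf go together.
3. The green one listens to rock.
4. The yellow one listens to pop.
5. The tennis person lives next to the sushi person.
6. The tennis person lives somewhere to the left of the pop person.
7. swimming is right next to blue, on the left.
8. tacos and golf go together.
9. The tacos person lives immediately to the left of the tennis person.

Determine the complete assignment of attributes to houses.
Solution:

House | Color | Sport | Food | Music
------------------------------------
  1   | red | golf | tacos | classical
  2   | green | tennis | pasta | rock
  3   | yellow | swimming | sushi | pop
  4   | blue | soccer | pizza | jazz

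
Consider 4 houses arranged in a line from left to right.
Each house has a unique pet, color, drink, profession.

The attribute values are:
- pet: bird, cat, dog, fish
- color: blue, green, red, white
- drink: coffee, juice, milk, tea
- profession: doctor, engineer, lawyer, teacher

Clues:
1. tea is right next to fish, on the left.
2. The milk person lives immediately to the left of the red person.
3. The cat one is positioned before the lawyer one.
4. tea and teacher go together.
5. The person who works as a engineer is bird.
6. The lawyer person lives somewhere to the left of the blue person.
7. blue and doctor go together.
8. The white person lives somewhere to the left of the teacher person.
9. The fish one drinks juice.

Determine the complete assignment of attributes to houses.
Solution:

House | Pet | Color | Drink | Profession
----------------------------------------
  1   | bird | white | milk | engineer
  2   | cat | red | tea | teacher
  3   | fish | green | juice | lawyer
  4   | dog | blue | coffee | doctor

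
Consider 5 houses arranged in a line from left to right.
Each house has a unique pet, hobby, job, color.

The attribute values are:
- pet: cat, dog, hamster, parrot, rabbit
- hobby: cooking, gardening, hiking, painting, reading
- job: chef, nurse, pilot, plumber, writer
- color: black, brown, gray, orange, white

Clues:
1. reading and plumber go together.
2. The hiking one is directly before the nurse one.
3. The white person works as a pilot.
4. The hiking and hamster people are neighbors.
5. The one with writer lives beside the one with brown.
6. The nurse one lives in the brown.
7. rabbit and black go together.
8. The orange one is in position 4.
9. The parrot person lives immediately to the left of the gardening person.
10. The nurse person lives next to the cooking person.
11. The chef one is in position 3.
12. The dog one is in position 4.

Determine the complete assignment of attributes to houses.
Solution:

House | Pet | Hobby | Job | Color
---------------------------------
  1   | parrot | hiking | writer | gray
  2   | hamster | gardening | nurse | brown
  3   | rabbit | cooking | chef | black
  4   | dog | reading | plumber | orange
  5   | cat | painting | pilot | white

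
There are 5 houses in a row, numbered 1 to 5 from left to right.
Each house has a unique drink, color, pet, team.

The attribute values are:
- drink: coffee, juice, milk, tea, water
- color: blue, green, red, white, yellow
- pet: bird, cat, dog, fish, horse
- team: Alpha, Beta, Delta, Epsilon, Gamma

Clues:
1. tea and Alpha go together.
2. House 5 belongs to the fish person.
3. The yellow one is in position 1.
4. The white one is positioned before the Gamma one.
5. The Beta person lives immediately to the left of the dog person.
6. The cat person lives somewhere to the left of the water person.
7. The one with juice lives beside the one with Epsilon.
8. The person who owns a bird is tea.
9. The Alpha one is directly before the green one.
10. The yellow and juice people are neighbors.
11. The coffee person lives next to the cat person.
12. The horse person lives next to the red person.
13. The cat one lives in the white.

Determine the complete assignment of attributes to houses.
Solution:

House | Drink | Color | Pet | Team
----------------------------------
  1   | tea | yellow | bird | Alpha
  2   | juice | green | horse | Beta
  3   | coffee | red | dog | Epsilon
  4   | milk | white | cat | Delta
  5   | water | blue | fish | Gamma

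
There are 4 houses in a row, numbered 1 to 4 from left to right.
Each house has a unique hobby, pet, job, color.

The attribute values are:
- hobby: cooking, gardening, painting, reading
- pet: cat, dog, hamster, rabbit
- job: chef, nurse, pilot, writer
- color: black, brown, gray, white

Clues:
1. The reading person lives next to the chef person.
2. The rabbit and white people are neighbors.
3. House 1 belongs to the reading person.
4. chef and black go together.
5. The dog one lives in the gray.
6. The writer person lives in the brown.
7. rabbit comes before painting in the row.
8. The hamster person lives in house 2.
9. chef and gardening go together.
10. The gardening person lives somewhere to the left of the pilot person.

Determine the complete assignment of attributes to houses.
Solution:

House | Hobby | Pet | Job | Color
---------------------------------
  1   | reading | dog | nurse | gray
  2   | gardening | hamster | chef | black
  3   | cooking | rabbit | writer | brown
  4   | painting | cat | pilot | white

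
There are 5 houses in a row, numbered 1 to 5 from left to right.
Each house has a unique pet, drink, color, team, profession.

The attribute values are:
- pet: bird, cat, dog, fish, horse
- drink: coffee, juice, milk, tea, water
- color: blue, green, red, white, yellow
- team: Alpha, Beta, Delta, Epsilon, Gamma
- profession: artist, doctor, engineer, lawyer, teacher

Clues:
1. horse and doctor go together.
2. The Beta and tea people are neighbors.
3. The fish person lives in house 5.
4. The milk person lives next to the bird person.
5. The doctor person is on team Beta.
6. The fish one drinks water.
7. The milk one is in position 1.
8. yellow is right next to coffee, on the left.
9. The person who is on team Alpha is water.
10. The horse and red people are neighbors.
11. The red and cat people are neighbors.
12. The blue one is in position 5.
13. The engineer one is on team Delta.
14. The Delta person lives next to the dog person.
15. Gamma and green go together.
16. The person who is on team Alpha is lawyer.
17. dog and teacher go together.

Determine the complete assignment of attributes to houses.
Solution:

House | Pet | Drink | Color | Team | Profession
-----------------------------------------------
  1   | horse | milk | white | Beta | doctor
  2   | bird | tea | red | Epsilon | artist
  3   | cat | juice | yellow | Delta | engineer
  4   | dog | coffee | green | Gamma | teacher
  5   | fish | water | blue | Alpha | lawyer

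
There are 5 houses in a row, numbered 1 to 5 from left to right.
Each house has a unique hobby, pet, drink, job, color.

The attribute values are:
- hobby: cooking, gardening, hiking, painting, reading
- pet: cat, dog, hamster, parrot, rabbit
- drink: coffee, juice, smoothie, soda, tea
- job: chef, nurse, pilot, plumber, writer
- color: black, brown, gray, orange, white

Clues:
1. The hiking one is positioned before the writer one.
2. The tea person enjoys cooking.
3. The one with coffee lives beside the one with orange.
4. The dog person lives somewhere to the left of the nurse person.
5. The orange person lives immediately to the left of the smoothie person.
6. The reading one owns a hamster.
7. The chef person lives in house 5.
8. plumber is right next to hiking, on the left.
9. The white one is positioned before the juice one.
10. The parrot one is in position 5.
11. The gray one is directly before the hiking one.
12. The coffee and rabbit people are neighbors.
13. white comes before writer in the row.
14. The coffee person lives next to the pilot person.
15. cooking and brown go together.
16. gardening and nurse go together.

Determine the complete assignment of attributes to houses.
Solution:

House | Hobby | Pet | Drink | Job | Color
-----------------------------------------
  1   | painting | dog | coffee | plumber | gray
  2   | hiking | rabbit | soda | pilot | orange
  3   | gardening | cat | smoothie | nurse | white
  4   | reading | hamster | juice | writer | black
  5   | cooking | parrot | tea | chef | brown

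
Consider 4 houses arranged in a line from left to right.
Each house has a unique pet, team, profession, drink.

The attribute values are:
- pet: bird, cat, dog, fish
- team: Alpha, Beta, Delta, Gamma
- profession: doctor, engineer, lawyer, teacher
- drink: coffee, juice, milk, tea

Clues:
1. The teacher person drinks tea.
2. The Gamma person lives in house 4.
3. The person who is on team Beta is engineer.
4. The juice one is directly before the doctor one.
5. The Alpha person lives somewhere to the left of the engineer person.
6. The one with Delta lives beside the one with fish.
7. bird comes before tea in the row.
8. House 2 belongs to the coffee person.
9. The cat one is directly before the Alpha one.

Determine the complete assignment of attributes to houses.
Solution:

House | Pet | Team | Profession | Drink
---------------------------------------
  1   | cat | Delta | lawyer | juice
  2   | fish | Alpha | doctor | coffee
  3   | bird | Beta | engineer | milk
  4   | dog | Gamma | teacher | tea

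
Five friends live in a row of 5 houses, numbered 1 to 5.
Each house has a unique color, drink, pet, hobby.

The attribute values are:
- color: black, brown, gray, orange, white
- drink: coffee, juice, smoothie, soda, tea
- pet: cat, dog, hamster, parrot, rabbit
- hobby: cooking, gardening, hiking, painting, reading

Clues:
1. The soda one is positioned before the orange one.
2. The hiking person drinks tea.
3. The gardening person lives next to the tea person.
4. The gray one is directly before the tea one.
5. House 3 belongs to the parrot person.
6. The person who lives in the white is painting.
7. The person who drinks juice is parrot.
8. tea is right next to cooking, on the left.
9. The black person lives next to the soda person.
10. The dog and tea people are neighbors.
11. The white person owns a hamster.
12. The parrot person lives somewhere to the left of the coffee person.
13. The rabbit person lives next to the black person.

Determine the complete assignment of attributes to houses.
Solution:

House | Color | Drink | Pet | Hobby
-----------------------------------
  1   | gray | smoothie | dog | gardening
  2   | brown | tea | rabbit | hiking
  3   | black | juice | parrot | cooking
  4   | white | soda | hamster | painting
  5   | orange | coffee | cat | reading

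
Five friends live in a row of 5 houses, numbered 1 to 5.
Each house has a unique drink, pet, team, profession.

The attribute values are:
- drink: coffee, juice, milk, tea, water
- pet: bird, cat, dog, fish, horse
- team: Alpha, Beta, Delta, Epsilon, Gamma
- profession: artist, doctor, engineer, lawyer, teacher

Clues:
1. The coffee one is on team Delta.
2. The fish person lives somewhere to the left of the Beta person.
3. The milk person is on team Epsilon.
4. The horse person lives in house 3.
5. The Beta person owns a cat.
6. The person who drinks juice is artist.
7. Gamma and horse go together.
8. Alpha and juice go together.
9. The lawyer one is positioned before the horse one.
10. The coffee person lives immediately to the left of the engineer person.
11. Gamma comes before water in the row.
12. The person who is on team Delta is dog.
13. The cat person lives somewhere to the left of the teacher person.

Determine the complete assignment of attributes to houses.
Solution:

House | Drink | Pet | Team | Profession
---------------------------------------
  1   | juice | fish | Alpha | artist
  2   | coffee | dog | Delta | lawyer
  3   | tea | horse | Gamma | engineer
  4   | water | cat | Beta | doctor
  5   | milk | bird | Epsilon | teacher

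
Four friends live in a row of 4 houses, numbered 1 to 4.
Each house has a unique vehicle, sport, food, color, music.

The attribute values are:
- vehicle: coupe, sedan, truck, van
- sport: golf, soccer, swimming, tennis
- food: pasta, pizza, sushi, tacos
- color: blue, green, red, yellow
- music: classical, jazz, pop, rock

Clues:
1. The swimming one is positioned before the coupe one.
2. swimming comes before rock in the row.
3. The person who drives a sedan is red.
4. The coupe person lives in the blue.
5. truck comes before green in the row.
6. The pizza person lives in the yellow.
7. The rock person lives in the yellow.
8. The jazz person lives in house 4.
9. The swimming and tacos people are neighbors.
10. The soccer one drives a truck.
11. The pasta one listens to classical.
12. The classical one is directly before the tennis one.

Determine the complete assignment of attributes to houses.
Solution:

House | Vehicle | Sport | Food | Color | Music
----------------------------------------------
  1   | sedan | swimming | pasta | red | classical
  2   | coupe | tennis | tacos | blue | pop
  3   | truck | soccer | pizza | yellow | rock
  4   | van | golf | sushi | green | jazz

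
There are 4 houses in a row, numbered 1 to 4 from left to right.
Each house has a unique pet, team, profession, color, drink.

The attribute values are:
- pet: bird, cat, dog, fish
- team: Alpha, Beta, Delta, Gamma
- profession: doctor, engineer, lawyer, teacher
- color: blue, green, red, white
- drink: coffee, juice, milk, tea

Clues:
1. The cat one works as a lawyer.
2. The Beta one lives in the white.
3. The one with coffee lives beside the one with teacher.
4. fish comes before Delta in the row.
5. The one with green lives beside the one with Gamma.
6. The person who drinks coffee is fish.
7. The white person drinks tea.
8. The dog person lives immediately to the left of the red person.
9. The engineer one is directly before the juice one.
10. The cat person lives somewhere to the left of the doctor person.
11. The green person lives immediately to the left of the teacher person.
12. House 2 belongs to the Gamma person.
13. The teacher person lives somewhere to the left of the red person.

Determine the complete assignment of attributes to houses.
Solution:

House | Pet | Team | Profession | Color | Drink
-----------------------------------------------
  1   | fish | Alpha | engineer | green | coffee
  2   | dog | Gamma | teacher | blue | juice
  3   | cat | Delta | lawyer | red | milk
  4   | bird | Beta | doctor | white | tea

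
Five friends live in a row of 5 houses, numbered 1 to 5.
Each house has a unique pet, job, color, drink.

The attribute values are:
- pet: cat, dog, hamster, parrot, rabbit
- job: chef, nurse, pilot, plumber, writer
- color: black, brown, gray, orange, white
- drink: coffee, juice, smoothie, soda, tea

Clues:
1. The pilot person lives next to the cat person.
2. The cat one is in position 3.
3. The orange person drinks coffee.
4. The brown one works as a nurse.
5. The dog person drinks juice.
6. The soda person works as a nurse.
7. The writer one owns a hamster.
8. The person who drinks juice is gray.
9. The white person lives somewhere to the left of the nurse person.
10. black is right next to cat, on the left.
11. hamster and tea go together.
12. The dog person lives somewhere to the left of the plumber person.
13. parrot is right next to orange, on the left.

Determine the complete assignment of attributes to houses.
Solution:

House | Pet | Job | Color | Drink
---------------------------------
  1   | dog | chef | gray | juice
  2   | parrot | pilot | black | smoothie
  3   | cat | plumber | orange | coffee
  4   | hamster | writer | white | tea
  5   | rabbit | nurse | brown | soda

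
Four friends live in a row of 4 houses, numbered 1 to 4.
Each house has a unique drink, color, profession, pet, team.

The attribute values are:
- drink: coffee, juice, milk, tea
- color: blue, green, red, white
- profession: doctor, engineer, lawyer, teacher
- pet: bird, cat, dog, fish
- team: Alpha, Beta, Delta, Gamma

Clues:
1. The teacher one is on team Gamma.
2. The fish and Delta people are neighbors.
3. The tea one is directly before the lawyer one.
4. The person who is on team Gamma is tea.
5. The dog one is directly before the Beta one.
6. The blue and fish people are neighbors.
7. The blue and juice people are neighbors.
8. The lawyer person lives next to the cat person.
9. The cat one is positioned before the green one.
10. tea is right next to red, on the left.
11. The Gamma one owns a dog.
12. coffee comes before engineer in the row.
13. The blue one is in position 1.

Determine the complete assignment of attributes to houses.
Solution:

House | Drink | Color | Profession | Pet | Team
-----------------------------------------------
  1   | tea | blue | teacher | dog | Gamma
  2   | juice | red | lawyer | fish | Beta
  3   | coffee | white | doctor | cat | Delta
  4   | milk | green | engineer | bird | Alpha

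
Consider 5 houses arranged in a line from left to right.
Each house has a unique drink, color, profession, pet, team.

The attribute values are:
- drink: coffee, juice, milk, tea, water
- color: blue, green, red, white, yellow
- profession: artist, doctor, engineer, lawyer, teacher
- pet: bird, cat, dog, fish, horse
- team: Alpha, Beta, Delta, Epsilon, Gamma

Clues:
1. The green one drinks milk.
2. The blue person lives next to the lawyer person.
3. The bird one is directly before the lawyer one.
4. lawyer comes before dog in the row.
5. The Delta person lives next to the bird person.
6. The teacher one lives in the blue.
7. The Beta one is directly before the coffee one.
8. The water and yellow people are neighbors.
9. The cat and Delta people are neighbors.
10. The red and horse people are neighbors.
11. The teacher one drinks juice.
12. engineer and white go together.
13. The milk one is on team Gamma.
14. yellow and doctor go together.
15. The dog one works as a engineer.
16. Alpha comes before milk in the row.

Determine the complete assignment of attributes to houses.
Solution:

House | Drink | Color | Profession | Pet | Team
-----------------------------------------------
  1   | water | red | artist | cat | Beta
  2   | coffee | yellow | doctor | horse | Delta
  3   | juice | blue | teacher | bird | Alpha
  4   | milk | green | lawyer | fish | Gamma
  5   | tea | white | engineer | dog | Epsilon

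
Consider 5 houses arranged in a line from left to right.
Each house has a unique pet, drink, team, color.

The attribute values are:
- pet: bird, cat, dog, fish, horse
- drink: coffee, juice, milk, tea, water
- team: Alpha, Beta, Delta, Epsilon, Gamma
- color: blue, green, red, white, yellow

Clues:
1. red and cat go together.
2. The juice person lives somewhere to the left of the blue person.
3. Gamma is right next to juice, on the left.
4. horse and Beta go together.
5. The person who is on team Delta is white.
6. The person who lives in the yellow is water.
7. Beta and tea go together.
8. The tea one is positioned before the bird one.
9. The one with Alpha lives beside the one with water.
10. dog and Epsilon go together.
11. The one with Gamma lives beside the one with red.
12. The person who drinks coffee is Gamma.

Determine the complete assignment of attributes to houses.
Solution:

House | Pet | Drink | Team | Color
----------------------------------
  1   | fish | coffee | Gamma | green
  2   | cat | juice | Alpha | red
  3   | dog | water | Epsilon | yellow
  4   | horse | tea | Beta | blue
  5   | bird | milk | Delta | white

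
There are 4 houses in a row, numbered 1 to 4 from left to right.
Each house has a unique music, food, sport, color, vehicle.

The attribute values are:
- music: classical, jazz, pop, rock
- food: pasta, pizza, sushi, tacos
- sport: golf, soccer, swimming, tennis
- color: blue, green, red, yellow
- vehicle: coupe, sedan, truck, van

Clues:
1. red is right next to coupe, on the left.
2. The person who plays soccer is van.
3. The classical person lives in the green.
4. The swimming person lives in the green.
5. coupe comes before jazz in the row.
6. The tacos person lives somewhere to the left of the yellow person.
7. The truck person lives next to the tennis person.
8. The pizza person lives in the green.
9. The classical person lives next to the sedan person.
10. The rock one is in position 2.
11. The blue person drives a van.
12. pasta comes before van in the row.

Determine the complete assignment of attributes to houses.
Solution:

House | Music | Food | Sport | Color | Vehicle
----------------------------------------------
  1   | classical | pizza | swimming | green | truck
  2   | rock | tacos | tennis | red | sedan
  3   | pop | pasta | golf | yellow | coupe
  4   | jazz | sushi | soccer | blue | van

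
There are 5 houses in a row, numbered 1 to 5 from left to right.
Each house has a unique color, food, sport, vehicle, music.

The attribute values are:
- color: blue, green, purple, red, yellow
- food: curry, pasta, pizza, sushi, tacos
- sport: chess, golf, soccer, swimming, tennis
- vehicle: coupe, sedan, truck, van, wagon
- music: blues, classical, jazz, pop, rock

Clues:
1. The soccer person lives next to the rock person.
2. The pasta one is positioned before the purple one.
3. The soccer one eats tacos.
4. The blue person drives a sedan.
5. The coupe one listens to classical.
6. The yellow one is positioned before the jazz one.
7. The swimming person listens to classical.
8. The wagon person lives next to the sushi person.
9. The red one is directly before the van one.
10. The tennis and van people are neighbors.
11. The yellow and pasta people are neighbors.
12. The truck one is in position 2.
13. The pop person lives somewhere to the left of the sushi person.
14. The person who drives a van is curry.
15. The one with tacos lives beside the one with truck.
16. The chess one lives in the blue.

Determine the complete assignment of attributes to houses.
Solution:

House | Color | Food | Sport | Vehicle | Music
----------------------------------------------
  1   | green | tacos | soccer | wagon | pop
  2   | red | sushi | tennis | truck | rock
  3   | yellow | curry | golf | van | blues
  4   | blue | pasta | chess | sedan | jazz
  5   | purple | pizza | swimming | coupe | classical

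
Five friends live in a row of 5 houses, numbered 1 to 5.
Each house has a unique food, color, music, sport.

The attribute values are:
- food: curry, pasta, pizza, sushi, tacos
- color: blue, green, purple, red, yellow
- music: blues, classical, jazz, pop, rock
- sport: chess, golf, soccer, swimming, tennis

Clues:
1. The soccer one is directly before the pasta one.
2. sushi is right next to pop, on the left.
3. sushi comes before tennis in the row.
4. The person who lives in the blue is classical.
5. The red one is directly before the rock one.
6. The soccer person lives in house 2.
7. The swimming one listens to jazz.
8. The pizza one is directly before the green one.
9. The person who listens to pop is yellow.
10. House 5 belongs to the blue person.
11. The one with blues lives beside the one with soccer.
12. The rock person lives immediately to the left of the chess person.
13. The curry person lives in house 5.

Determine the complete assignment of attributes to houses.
Solution:

House | Food | Color | Music | Sport
------------------------------------
  1   | pizza | red | blues | golf
  2   | sushi | green | rock | soccer
  3   | pasta | yellow | pop | chess
  4   | tacos | purple | jazz | swimming
  5   | curry | blue | classical | tennis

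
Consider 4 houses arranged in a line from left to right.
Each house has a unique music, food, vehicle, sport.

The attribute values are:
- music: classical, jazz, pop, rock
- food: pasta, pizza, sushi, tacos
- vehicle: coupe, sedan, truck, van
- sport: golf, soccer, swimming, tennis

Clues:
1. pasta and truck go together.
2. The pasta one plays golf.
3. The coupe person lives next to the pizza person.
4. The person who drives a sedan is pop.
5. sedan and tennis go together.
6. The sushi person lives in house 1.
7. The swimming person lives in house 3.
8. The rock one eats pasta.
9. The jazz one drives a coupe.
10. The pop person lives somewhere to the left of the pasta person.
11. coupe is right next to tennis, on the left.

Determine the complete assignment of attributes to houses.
Solution:

House | Music | Food | Vehicle | Sport
--------------------------------------
  1   | jazz | sushi | coupe | soccer
  2   | pop | pizza | sedan | tennis
  3   | classical | tacos | van | swimming
  4   | rock | pasta | truck | golf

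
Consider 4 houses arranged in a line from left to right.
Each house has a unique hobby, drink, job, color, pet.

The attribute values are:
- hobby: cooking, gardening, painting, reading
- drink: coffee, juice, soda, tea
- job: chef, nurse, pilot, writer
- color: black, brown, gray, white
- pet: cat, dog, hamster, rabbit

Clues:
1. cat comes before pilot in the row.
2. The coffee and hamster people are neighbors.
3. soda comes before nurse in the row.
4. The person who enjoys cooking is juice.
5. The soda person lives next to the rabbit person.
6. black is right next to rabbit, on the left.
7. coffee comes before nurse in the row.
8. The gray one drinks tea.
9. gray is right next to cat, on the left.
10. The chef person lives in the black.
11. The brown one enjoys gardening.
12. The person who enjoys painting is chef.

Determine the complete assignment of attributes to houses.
Solution:

House | Hobby | Drink | Job | Color | Pet
-----------------------------------------
  1   | reading | tea | writer | gray | dog
  2   | painting | soda | chef | black | cat
  3   | gardening | coffee | pilot | brown | rabbit
  4   | cooking | juice | nurse | white | hamster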